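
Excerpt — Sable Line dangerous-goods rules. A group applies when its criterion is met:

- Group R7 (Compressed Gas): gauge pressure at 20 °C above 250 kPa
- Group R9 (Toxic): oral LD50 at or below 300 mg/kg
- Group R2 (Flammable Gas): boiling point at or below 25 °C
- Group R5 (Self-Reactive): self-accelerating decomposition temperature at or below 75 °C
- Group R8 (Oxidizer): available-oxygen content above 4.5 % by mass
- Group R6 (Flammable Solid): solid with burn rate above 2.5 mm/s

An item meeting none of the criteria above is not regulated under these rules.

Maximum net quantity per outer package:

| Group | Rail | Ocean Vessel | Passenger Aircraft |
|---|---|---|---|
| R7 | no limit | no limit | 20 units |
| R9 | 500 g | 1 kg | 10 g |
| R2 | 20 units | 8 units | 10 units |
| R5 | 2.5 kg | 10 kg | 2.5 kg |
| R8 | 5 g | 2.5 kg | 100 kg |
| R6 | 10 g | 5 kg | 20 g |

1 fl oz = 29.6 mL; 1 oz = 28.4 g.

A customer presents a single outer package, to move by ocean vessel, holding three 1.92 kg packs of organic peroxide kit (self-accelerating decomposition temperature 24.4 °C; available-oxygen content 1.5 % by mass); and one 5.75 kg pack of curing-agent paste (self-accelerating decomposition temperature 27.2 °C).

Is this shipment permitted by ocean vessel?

Self-accelerating decomposition temperature 24.4 °C meets the Group R5 criterion (Self-Reactive), so the organic peroxide kit is Group R5.
With self-accelerating decomposition temperature 27.2 °C (≤ 75 °C), the curing-agent paste falls in Group R5.
Total Group R5: (three 1.92 kg packs = 5.76 kg) + 5.75 kg = 11.51 kg.
11.51 kg exceeds the ocean vessel limit of 10 kg for Group R5.

No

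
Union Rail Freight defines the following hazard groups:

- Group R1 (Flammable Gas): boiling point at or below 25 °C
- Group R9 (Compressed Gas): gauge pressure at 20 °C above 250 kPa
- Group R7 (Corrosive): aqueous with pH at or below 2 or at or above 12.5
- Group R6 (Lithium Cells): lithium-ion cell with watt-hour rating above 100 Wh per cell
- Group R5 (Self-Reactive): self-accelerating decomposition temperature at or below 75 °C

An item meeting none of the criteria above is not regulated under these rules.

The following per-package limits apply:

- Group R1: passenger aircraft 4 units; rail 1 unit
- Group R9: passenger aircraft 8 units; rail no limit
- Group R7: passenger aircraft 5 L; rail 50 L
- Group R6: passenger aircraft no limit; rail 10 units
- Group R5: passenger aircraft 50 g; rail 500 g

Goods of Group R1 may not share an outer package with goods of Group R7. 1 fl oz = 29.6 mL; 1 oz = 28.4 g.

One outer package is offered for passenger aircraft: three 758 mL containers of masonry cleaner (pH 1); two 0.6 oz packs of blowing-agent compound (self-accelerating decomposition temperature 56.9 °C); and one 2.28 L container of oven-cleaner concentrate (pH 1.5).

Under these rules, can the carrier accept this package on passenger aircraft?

Yes

Masonry cleaner: pH 1 ≤ 2 → Group R7 (Corrosive).
With self-accelerating decomposition temperature 56.9 °C (≤ 75 °C), the blowing-agent compound falls in Group R5.
pH 1.5 meets the Group R7 criterion (Corrosive), so the oven-cleaner concentrate is Group R7.
Total Group R7: (three 758 mL containers = 2.274 L) + 2.28 L = 4.554 L.
4.554 L is within the passenger aircraft limit of 5 L for Group R7.
Group R5 quantity: two 0.6 oz packs = 34.08 g.
34.08 g ≤ 50 g (passenger aircraft limit, Group R5) — within limit.
The segregation rule (Group R1 with Group R7) does not apply to Group R7 with Group R5.
Every hazard group is within its passenger aircraft limit and no segregation rule is violated.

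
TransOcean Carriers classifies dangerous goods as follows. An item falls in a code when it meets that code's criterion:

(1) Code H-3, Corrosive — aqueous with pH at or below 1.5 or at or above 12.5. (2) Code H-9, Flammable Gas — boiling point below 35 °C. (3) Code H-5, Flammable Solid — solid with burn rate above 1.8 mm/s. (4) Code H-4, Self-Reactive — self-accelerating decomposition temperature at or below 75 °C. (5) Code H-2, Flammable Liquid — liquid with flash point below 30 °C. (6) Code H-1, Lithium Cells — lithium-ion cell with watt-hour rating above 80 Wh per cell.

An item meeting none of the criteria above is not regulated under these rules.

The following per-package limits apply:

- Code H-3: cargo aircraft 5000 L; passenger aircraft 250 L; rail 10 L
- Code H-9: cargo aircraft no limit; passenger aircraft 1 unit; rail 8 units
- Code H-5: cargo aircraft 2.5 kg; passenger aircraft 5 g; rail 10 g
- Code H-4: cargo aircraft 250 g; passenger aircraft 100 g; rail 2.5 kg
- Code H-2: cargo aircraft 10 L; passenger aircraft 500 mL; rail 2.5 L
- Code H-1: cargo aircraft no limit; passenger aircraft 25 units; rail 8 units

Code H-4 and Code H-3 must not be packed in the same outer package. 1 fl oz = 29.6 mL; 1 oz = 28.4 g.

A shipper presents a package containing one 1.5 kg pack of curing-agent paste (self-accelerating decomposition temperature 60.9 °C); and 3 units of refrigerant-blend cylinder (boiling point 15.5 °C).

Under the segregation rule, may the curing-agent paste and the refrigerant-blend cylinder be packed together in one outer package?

Yes

Curing-agent paste: self-accelerating decomposition temperature 60.9 °C ≤ 75 °C → Code H-4 (Self-Reactive).
Boiling point 15.5 °C meets the Code H-9 criterion (Flammable Gas), so the refrigerant-blend cylinder is Code H-9.
No segregation rule bars Code H-4 with Code H-9.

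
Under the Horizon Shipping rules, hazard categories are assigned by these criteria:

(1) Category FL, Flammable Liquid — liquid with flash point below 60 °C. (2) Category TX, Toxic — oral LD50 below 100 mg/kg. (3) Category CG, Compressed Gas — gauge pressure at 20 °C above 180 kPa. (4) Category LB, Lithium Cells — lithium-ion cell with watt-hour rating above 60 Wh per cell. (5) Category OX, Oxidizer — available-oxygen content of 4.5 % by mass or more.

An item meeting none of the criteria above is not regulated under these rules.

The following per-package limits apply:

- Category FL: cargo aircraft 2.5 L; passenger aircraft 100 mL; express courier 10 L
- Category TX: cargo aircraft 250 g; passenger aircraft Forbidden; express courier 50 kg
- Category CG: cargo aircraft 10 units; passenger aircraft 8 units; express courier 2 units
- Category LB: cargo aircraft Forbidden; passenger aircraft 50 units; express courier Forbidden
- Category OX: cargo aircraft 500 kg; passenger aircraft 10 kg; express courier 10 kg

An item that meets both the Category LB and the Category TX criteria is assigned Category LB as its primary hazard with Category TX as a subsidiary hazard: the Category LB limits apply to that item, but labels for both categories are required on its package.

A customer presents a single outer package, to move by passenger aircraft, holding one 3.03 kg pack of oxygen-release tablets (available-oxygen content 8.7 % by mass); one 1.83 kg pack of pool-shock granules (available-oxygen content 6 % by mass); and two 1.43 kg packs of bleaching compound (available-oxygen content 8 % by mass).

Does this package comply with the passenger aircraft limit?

Yes

Oxygen-release tablets: available-oxygen content 8.7 % by mass ≥ 4.5 % by mass → Category OX (Oxidizer).
Available-oxygen content 6 % by mass meets the Category OX criterion (Oxidizer), so the pool-shock granules are Category OX.
The bleaching compound has available-oxygen content 8 % by mass, which is ≥ 4.5 % by mass, so it is Category OX (Oxidizer).
Category OX net quantity: 3.03 kg + 1.83 kg + (two 1.43 kg packs = 2.86 kg) = 7.72 kg.
That is within the Category OX passenger aircraft limit of 10 kg.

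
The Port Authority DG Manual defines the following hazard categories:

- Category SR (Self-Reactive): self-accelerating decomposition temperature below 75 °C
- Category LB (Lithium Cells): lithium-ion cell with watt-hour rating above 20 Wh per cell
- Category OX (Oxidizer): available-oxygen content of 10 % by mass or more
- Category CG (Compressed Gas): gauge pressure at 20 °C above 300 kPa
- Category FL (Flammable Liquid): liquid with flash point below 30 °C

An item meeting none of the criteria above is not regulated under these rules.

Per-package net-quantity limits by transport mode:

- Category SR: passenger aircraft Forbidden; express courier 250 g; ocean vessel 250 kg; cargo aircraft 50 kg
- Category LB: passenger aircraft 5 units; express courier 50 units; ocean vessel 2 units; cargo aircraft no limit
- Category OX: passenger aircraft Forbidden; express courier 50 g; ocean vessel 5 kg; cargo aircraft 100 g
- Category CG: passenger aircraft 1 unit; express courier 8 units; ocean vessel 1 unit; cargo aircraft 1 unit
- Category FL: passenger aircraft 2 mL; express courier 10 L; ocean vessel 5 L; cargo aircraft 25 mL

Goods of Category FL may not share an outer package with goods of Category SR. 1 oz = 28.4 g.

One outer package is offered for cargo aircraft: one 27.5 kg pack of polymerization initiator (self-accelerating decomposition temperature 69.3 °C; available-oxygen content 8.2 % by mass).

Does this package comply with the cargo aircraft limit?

Yes

The polymerization initiator has self-accelerating decomposition temperature 69.3 °C, which is < 75 °C, so it is Category SR (Self-Reactive).
Category SR quantity: 27.5 kg.
27.5 kg is within the cargo aircraft limit of 50 kg for Category SR.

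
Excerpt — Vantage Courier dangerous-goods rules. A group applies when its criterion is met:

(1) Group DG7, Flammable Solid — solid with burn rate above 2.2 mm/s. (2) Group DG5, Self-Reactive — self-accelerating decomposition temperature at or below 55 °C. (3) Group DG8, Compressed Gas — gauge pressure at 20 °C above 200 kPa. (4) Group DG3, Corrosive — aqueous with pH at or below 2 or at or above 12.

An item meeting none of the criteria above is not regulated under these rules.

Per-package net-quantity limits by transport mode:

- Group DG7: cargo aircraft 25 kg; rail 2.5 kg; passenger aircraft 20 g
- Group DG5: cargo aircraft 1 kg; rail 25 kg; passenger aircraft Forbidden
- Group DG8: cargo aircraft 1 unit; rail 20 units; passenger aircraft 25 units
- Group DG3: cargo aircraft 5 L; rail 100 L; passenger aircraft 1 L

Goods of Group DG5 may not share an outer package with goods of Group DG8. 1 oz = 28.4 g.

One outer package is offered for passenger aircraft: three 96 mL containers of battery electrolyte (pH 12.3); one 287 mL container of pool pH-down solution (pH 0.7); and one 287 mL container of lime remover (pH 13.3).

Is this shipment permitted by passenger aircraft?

Yes

With pH 12.3 (≥ 12), the battery electrolyte falls in Group DG3.
Pool pH-down solution: pH 0.7 ≤ 2 → Group DG3 (Corrosive).
The lime remover has pH 13.3, which is ≥ 12, so it is Group DG3 (Corrosive).
Group DG3 net quantity: (three 96 mL containers = 288 mL) + 287 mL + 287 mL = 862 mL.
That is within the Group DG3 passenger aircraft limit of 1 L.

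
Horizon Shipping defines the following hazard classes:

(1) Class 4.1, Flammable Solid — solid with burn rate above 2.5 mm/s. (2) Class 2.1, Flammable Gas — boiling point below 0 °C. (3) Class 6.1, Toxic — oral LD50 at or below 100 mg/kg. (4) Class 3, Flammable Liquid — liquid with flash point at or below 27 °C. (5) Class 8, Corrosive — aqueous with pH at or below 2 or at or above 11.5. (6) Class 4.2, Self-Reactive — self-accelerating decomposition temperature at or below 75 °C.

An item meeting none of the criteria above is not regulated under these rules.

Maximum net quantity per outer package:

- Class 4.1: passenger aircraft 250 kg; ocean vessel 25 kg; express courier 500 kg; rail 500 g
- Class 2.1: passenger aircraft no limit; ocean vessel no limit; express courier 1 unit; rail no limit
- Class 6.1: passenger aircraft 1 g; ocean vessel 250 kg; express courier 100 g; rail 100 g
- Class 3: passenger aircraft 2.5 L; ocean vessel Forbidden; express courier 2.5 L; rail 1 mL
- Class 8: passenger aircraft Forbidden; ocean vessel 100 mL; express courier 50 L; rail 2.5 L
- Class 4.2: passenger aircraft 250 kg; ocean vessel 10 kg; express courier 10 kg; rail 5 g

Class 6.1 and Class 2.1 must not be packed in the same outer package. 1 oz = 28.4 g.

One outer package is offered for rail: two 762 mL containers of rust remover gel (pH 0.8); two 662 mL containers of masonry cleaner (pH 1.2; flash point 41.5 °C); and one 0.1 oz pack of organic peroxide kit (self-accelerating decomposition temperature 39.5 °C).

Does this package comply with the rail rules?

No

pH 0.8 meets the Class 8 criterion (Corrosive), so the rust remover gel is Class 8.
pH 1.2 meets the Class 8 criterion (Corrosive), so the masonry cleaner is Class 8.
The organic peroxide kit has self-accelerating decomposition temperature 39.5 °C, which is ≤ 75 °C, so it is Class 4.2 (Self-Reactive).
Total Class 8: (two 762 mL containers = 1.524 L) + (two 662 mL containers = 1.324 L) = 2.848 L.
2.848 L exceeds the rail limit of 2.5 L for Class 8.
Class 4.2 quantity: one 0.1 oz pack = 2.84 g.
That is within the Class 4.2 rail limit of 5 g.
The segregation rule (Class 6.1 with Class 2.1) does not apply to Class 8 with Class 4.2.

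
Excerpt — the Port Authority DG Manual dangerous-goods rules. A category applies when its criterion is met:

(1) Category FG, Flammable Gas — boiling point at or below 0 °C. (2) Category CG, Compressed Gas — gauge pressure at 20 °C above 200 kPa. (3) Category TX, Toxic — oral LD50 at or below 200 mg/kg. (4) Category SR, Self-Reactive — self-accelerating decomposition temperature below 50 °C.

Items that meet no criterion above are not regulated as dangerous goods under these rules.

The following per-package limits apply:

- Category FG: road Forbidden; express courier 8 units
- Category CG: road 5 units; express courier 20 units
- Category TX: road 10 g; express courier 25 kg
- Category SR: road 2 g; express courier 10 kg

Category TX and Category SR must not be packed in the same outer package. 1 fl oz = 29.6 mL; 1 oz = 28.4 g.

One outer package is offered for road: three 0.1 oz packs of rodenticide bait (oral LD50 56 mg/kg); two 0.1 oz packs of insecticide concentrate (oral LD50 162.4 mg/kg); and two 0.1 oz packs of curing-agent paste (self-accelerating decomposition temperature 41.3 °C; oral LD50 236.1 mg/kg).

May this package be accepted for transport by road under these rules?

Oral LD50 56 mg/kg meets the Category TX criterion (Toxic), so the rodenticide bait is Category TX.
With oral LD50 162.4 mg/kg (≤ 200 mg/kg), the insecticide concentrate falls in Category TX.
The curing-agent paste has self-accelerating decomposition temperature 41.3 °C, which is < 50 °C, so it is Category SR (Self-Reactive).
Category TX net quantity: (three 0.1 oz packs = 8.52 g) + (two 0.1 oz packs = 5.68 g) = 14.2 g.
That exceeds the Category TX road limit of 10 g.
Category SR quantity: two 0.1 oz packs = 5.68 g.
5.68 g > 2 g (road limit, Category SR) — over the limit.
Category TX and Category SR may not share an outer package.

No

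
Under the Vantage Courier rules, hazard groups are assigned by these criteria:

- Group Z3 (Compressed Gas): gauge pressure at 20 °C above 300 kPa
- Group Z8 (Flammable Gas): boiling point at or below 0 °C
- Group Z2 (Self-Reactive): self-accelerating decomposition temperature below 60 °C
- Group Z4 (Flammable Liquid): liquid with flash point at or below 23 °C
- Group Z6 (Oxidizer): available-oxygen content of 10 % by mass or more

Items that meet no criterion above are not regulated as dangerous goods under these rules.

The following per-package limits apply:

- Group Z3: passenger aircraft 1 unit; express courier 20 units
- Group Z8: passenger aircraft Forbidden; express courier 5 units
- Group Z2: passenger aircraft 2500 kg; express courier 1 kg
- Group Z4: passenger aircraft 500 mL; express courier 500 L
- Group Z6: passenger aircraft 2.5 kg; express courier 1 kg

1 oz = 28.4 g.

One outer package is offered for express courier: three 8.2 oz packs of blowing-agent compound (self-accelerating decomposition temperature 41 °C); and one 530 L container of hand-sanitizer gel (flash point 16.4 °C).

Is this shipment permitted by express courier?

No

With self-accelerating decomposition temperature 41 °C (< 60 °C), the blowing-agent compound falls in Group Z2.
Hand-sanitizer gel: flash point 16.4 °C ≤ 23 °C → Group Z4 (Flammable Liquid).
Group Z2 quantity: three 8.2 oz packs = 698.64 g.
That is within the Group Z2 express courier limit of 1 kg.
Group Z4 quantity: 530 L.
530 L exceeds the express courier limit of 500 L for Group Z4.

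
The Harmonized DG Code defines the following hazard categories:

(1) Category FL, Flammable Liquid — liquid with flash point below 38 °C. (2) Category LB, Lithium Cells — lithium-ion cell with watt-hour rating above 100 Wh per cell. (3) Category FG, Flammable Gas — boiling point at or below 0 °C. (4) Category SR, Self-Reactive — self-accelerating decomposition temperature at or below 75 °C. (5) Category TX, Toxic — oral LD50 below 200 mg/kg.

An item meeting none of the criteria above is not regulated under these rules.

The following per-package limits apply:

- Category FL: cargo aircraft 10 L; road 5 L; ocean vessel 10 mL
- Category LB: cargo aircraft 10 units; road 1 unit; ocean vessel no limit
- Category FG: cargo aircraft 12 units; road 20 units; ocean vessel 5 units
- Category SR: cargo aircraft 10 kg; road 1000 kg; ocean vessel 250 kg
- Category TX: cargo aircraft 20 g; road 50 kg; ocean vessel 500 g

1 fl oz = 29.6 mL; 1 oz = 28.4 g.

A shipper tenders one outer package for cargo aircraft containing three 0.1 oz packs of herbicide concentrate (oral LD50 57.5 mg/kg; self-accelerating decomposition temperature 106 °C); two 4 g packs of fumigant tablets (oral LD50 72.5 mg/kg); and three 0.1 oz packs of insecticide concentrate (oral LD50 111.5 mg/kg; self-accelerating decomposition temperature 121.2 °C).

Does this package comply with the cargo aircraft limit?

The herbicide concentrate has oral LD50 57.5 mg/kg, which is < 200 mg/kg, so it is Category TX (Toxic).
The fumigant tablets have oral LD50 72.5 mg/kg, which is < 200 mg/kg, so they are Category TX (Toxic).
The insecticide concentrate has oral LD50 111.5 mg/kg, which is < 200 mg/kg, so it is Category TX (Toxic).
Total Category TX: (three 0.1 oz packs = 8.52 g) + (two 4 g packs = 8 g) + (three 0.1 oz packs = 8.52 g) = 25.04 g.
25.04 g > 20 g (cargo aircraft limit, Category TX) — over the limit.

No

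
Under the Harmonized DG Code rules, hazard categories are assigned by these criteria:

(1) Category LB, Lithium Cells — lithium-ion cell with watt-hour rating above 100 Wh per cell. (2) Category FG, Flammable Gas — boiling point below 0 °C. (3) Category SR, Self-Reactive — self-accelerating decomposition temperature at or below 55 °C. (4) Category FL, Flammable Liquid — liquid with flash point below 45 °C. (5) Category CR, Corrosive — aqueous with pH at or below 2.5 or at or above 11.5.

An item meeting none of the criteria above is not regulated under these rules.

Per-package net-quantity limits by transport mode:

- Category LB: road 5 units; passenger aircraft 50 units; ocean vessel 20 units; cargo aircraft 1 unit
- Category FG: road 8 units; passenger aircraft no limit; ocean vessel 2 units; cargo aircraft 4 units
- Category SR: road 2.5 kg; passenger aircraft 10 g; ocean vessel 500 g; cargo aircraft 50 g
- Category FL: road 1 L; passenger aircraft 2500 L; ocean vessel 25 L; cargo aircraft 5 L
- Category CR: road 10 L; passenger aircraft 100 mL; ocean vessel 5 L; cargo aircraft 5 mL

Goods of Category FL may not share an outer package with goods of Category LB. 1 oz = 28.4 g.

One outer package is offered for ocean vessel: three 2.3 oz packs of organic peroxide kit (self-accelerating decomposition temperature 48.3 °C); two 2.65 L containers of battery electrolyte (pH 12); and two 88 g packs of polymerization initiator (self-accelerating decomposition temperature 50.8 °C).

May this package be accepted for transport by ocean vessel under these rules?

The organic peroxide kit has self-accelerating decomposition temperature 48.3 °C, which is ≤ 55 °C, so it is Category SR (Self-Reactive).
With pH 12 (≥ 11.5), the battery electrolyte falls in Category CR.
With self-accelerating decomposition temperature 50.8 °C (≤ 55 °C), the polymerization initiator falls in Category SR.
Category CR quantity: two 2.65 L containers = 5.3 L.
That exceeds the Category CR ocean vessel limit of 5 L.
Category SR net quantity: (three 2.3 oz packs = 195.96 g) + (two 88 g packs = 176 g) = 371.96 g.
371.96 g is within the ocean vessel limit of 500 g for Category SR.
The segregation rule (Category FL with Category LB) does not apply to Category CR with Category SR.

No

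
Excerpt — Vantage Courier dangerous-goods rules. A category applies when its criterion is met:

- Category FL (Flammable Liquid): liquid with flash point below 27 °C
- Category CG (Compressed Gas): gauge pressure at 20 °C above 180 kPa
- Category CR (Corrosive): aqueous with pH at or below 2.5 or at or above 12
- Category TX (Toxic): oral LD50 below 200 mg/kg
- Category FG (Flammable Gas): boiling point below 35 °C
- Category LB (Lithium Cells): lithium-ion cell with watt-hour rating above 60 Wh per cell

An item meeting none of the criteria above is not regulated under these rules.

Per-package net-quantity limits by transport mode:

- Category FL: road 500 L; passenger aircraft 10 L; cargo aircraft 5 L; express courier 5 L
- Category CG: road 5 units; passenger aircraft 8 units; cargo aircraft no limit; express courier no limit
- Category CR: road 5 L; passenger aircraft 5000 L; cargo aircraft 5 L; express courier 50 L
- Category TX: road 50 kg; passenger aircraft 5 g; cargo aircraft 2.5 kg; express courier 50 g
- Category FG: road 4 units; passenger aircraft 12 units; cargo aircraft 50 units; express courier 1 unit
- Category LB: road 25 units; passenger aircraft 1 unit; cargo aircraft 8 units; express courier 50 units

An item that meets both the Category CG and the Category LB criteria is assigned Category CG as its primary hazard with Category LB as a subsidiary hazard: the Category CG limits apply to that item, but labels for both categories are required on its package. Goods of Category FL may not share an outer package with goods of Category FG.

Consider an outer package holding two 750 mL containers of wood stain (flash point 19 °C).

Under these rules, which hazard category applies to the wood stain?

Flash point 19 °C meets the Category FL criterion (Flammable Liquid), so the wood stain is Category FL.

Category FL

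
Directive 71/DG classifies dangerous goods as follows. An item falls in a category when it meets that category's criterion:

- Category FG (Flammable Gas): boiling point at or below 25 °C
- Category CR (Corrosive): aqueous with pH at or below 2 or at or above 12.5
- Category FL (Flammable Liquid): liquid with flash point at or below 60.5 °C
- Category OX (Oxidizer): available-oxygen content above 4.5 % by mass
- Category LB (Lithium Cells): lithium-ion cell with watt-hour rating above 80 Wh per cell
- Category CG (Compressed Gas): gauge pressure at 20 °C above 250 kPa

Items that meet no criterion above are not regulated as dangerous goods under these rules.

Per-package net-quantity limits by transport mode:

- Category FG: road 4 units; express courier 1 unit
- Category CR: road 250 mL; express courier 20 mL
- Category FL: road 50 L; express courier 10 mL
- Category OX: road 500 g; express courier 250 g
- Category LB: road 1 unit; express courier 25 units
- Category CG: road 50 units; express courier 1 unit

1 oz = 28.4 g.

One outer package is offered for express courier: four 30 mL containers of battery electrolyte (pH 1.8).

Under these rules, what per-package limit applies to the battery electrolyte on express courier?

With pH 1.8 (≤ 2), the battery electrolyte falls in Category CR.
The express courier limit for Category CR is 20 mL.

20 mL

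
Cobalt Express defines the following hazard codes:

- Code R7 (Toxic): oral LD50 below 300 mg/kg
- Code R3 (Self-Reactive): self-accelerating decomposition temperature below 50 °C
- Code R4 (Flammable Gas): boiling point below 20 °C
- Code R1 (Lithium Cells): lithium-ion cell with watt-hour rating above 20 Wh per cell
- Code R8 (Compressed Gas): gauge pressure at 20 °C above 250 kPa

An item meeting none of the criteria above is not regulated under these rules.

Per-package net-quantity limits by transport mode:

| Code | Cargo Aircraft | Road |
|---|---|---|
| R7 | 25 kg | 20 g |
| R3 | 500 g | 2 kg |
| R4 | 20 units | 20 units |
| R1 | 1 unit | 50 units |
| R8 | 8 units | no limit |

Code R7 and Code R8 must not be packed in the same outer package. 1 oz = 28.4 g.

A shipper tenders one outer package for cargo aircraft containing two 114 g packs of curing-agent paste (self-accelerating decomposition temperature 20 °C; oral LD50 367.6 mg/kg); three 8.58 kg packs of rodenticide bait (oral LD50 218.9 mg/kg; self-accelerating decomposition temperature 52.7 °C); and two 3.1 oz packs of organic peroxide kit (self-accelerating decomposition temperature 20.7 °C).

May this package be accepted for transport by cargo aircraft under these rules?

Self-accelerating decomposition temperature 20 °C meets the Code R3 criterion (Self-Reactive), so the curing-agent paste is Code R3.
Rodenticide bait: oral LD50 218.9 mg/kg < 300 mg/kg → Code R7 (Toxic).
The organic peroxide kit has self-accelerating decomposition temperature 20.7 °C, which is < 50 °C, so it is Code R3 (Self-Reactive).
Code R3 net quantity: (two 114 g packs = 228 g) + (two 3.1 oz packs = 176.08 g) = 404.08 g.
That is within the Code R3 cargo aircraft limit of 500 g.
Code R7 quantity: three 8.58 kg packs = 25.74 kg.
25.74 kg exceeds the cargo aircraft limit of 25 kg for Code R7.
The segregation rule (Code R7 with Code R8) does not apply to Code R3 with Code R7.

No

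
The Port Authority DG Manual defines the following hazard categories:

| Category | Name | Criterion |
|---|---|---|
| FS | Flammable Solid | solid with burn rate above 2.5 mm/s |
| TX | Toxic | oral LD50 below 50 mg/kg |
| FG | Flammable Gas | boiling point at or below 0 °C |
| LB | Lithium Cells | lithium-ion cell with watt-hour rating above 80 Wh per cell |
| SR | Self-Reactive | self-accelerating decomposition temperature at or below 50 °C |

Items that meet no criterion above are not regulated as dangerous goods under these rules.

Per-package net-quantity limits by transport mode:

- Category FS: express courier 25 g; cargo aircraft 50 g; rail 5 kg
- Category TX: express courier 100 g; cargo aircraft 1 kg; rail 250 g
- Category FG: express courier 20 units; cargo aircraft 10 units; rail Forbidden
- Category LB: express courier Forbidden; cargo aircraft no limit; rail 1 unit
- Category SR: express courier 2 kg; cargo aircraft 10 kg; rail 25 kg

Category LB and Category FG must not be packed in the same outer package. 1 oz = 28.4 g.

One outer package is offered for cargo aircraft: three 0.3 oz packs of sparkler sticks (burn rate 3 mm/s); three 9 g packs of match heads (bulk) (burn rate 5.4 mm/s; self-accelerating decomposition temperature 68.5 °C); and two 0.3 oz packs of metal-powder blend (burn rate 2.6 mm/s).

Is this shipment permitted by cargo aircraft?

Sparkler sticks: burn rate 3 mm/s > 2.5 mm/s → Category FS (Flammable Solid).
The match heads (bulk) have burn rate 5.4 mm/s, which is > 2.5 mm/s, so they are Category FS (Flammable Solid).
The metal-powder blend has burn rate 2.6 mm/s, which is > 2.5 mm/s, so it is Category FS (Flammable Solid).
Category FS net quantity: (three 0.3 oz packs = 25.56 g) + (three 9 g packs = 27 g) + (two 0.3 oz packs = 17.04 g) = 69.6 g.
69.6 g exceeds the cargo aircraft limit of 50 g for Category FS.

No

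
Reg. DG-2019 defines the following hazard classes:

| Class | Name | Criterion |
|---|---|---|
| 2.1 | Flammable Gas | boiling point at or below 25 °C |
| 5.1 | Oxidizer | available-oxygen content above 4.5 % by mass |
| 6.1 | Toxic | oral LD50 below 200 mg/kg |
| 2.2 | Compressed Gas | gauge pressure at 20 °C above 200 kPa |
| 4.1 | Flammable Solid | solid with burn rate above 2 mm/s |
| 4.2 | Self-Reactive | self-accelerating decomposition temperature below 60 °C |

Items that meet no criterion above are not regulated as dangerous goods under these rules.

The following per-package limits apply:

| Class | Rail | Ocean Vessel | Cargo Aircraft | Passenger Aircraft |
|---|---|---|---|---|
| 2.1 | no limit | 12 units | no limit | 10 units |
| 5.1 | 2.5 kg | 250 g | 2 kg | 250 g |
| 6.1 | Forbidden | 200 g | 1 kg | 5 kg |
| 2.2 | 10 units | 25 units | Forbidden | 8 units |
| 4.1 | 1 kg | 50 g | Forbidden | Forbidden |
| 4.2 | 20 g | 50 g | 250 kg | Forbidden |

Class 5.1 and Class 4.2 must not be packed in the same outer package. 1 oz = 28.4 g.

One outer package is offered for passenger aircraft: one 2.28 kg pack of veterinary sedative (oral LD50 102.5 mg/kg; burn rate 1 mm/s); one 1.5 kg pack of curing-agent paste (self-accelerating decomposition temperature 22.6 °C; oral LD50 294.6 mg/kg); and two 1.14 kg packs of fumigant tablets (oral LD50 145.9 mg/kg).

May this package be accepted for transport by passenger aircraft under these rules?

No

Oral LD50 102.5 mg/kg meets the Class 6.1 criterion (Toxic), so the veterinary sedative is Class 6.1.
Curing-agent paste: self-accelerating decomposition temperature 22.6 °C < 60 °C → Class 4.2 (Self-Reactive).
The fumigant tablets have oral LD50 145.9 mg/kg, which is < 200 mg/kg, so they are Class 6.1 (Toxic).
Class 4.2 quantity: 1.5 kg.
By passenger aircraft, Class 4.2 is Forbidden regardless of quantity.
Class 6.1 net quantity: 2.28 kg + (two 1.14 kg packs = 2.28 kg) = 4.56 kg.
4.56 kg is within the passenger aircraft limit of 5 kg for Class 6.1.
The segregation rule (Class 5.1 with Class 4.2) does not apply to Class 4.2 with Class 6.1.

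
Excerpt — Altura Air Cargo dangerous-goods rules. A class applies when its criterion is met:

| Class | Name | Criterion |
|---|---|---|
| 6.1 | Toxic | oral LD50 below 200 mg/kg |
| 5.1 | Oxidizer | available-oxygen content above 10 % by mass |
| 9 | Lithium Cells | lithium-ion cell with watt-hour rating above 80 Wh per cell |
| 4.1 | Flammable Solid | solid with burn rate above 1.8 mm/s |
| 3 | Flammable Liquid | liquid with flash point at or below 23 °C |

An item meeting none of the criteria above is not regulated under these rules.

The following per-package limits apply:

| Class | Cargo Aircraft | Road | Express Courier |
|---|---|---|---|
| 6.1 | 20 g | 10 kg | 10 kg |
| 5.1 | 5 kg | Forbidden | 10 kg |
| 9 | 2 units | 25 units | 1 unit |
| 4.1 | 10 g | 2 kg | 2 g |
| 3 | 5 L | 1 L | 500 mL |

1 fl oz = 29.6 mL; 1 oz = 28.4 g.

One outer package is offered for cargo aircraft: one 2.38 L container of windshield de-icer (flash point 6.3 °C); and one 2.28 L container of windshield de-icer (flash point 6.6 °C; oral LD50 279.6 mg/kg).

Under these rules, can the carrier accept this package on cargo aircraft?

Flash point 6.3 °C meets the Class 3 criterion (Flammable Liquid), so the windshield de-icer is Class 3.
Flash point 6.6 °C meets the Class 3 criterion (Flammable Liquid), so the windshield de-icer is Class 3.
Total Class 3: 2.38 L + 2.28 L = 4.66 L.
4.66 L ≤ 5 L (cargo aircraft limit, Class 3) — within limit.

Yes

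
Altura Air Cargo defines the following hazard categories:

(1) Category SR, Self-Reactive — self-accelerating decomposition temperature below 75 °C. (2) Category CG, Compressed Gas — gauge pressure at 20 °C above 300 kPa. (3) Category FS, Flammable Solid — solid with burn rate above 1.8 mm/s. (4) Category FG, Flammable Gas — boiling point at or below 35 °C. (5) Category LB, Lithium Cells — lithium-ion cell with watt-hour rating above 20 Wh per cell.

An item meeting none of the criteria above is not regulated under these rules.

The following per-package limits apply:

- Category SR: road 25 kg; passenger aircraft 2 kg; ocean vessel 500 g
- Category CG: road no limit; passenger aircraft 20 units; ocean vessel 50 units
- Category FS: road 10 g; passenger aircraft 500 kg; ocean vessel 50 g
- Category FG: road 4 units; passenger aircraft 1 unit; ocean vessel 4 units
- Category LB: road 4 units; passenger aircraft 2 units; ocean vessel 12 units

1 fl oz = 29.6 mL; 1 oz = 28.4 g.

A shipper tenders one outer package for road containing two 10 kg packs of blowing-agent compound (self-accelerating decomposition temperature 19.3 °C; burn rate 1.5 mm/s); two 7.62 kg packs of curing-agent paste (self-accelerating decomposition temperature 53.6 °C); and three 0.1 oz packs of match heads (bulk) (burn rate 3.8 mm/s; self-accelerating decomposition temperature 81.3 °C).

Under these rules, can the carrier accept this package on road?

No

Self-accelerating decomposition temperature 19.3 °C meets the Category SR criterion (Self-Reactive), so the blowing-agent compound is Category SR.
Self-accelerating decomposition temperature 53.6 °C meets the Category SR criterion (Self-Reactive), so the curing-agent paste is Category SR.
Burn rate 3.8 mm/s meets the Category FS criterion (Flammable Solid), so the match heads (bulk) are Category FS.
Category SR net quantity: (two 10 kg packs = 20 kg) + (two 7.62 kg packs = 15.24 kg) = 35.24 kg.
35.24 kg > 25 kg (road limit, Category SR) — over the limit.
Category FS quantity: three 0.1 oz packs = 8.52 g.
8.52 g ≤ 10 g (road limit, Category FS) — within limit.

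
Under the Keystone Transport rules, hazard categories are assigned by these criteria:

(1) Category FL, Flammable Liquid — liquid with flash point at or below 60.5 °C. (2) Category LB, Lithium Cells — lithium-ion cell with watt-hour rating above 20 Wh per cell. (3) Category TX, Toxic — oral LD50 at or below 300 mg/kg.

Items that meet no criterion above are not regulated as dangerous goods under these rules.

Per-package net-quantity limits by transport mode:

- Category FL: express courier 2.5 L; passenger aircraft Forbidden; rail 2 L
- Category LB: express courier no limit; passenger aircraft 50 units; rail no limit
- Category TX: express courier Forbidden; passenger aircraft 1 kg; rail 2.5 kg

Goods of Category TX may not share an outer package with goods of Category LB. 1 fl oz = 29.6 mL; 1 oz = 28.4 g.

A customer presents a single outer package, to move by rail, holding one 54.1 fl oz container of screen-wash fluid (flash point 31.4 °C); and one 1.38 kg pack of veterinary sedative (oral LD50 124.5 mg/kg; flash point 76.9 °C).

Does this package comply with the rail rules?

Yes

Screen-wash fluid: flash point 31.4 °C ≤ 60.5 °C → Category FL (Flammable Liquid).
With oral LD50 124.5 mg/kg (≤ 300 mg/kg), the veterinary sedative falls in Category TX.
Category TX quantity: 1.38 kg.
1.38 kg ≤ 2.5 kg (rail limit, Category TX) — within limit.
Category FL quantity: one 54.1 fl oz container = 1601.36 mL.
1601.36 mL is within the rail limit of 2 L for Category FL.
The segregation rule (Category TX with Category LB) does not apply to Category TX with Category FL.
Every hazard category is within its rail limit and no segregation rule is violated.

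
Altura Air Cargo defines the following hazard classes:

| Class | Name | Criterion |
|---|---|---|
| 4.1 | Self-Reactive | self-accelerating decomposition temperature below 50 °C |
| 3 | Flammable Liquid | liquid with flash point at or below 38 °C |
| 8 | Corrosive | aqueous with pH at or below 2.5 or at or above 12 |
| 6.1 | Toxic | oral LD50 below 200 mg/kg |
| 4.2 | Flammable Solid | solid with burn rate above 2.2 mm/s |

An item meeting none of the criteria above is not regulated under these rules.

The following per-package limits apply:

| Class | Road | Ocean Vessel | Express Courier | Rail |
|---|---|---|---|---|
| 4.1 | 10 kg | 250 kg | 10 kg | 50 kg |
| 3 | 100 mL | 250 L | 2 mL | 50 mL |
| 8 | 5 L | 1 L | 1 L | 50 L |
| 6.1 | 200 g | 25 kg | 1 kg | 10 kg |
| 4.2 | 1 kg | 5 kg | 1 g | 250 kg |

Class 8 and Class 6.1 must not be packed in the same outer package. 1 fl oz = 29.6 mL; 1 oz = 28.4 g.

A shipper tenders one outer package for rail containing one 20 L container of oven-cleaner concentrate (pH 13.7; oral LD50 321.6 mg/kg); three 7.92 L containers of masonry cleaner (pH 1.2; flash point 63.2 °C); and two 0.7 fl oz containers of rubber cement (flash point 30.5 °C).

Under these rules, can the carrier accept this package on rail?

Oven-cleaner concentrate: pH 13.7 ≥ 12 → Class 8 (Corrosive).
With pH 1.2 (≤ 2.5), the masonry cleaner falls in Class 8.
Flash point 30.5 °C meets the Class 3 criterion (Flammable Liquid), so the rubber cement is Class 3.
Class 8 net quantity: 20 L + (three 7.92 L containers = 23.76 L) = 43.76 L.
That is within the Class 8 rail limit of 50 L.
Class 3 quantity: two 0.7 fl oz containers = 41.44 mL.
That is within the Class 3 rail limit of 50 mL.
The segregation rule (Class 8 with Class 6.1) does not apply to Class 8 with Class 3.
Every hazard class is within its rail limit and no segregation rule is violated.

Yes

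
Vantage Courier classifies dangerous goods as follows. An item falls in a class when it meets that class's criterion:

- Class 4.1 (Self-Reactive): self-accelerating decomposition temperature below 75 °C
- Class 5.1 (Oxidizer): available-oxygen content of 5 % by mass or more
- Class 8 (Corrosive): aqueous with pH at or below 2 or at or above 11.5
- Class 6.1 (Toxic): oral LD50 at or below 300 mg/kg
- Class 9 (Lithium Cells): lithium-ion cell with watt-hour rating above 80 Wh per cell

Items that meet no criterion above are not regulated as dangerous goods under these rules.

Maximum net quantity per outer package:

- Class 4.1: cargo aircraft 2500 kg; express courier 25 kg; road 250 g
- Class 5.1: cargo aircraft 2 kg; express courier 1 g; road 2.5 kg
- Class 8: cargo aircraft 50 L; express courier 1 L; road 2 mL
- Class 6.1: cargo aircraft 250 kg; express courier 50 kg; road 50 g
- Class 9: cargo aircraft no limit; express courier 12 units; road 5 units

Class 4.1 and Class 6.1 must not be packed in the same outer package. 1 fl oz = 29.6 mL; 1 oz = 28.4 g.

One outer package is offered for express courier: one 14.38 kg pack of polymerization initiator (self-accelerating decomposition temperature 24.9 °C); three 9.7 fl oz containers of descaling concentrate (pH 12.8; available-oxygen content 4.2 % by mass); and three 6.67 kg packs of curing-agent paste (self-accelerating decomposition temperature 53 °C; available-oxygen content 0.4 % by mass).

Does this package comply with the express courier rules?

Polymerization initiator: self-accelerating decomposition temperature 24.9 °C < 75 °C → Class 4.1 (Self-Reactive).
The descaling concentrate has pH 12.8, which is ≥ 11.5, so it is Class 8 (Corrosive).
The curing-agent paste has self-accelerating decomposition temperature 53 °C, which is < 75 °C, so it is Class 4.1 (Self-Reactive).
Class 8 quantity: three 9.7 fl oz containers = 861.36 mL.
861.36 mL ≤ 1 L (express courier limit, Class 8) — within limit.
Total Class 4.1: 14.38 kg + (three 6.67 kg packs = 20.01 kg) = 34.39 kg.
34.39 kg exceeds the express courier limit of 25 kg for Class 4.1.
The segregation rule (Class 4.1 with Class 6.1) does not apply to Class 8 with Class 4.1.

No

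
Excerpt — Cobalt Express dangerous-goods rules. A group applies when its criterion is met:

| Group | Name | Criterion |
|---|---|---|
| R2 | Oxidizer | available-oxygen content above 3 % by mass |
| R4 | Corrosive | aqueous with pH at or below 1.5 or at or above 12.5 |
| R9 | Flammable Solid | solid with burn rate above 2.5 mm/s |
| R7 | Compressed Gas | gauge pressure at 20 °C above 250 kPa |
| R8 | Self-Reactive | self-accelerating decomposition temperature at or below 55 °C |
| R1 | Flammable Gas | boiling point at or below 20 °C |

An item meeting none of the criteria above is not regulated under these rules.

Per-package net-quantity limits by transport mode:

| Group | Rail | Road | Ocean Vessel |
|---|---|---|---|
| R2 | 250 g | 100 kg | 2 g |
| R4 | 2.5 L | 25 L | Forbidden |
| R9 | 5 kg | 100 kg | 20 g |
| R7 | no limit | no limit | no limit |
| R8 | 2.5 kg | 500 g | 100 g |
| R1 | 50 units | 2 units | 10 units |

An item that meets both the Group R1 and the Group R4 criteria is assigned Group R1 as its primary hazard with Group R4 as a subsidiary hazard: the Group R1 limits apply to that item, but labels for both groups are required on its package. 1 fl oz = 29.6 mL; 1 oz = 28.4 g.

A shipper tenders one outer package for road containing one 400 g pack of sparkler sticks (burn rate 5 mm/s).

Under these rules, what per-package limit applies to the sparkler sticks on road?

Burn rate 5 mm/s meets the Group R9 criterion (Flammable Solid), so the sparkler sticks are Group R9.
The road limit for Group R9 is 100 kg.

100 kg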